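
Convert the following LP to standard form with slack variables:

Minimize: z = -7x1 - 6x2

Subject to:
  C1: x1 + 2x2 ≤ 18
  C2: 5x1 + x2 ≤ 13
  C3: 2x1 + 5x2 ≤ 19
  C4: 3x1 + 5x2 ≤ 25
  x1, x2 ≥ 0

min z = -7x1 - 6x2

s.t.
  x1 + 2x2 + s1 = 18
  5x1 + x2 + s2 = 13
  2x1 + 5x2 + s3 = 19
  3x1 + 5x2 + s4 = 25
  x1, x2, s1, s2, s3, s4 ≥ 0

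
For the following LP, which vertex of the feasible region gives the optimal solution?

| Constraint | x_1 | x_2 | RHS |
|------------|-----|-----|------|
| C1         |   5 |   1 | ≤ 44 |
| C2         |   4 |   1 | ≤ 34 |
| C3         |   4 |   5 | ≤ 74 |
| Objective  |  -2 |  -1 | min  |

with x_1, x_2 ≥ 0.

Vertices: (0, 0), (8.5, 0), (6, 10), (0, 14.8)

Evaluate the objective at each vertex of the feasible region:
  z(0, 0) = 0
  z(8.5, 0) = -17
  z(6, 10) = -22  ←
  z(0, 14.8) = -14.8
The minimum is at x_1 = 6, x_2 = 10.

(6, 10)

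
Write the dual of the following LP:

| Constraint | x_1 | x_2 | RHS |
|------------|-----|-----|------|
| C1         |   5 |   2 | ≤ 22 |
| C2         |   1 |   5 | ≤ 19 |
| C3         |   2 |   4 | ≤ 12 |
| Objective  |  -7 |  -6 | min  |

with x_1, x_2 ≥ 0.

Primal min cᵀx s.t. Ax ≤ b, x ≥ 0  →  Dual max −bᵀy s.t. Aᵀy ≥ −c, y ≥ 0.

Maximize: z = -22y1 - 19y2 - 12y3

Subject to:
  5y1 + y2 + 2y3 ≥ 7
  2y1 + 5y2 + 4y3 ≥ 6
  y1, y2, y3 ≥ 0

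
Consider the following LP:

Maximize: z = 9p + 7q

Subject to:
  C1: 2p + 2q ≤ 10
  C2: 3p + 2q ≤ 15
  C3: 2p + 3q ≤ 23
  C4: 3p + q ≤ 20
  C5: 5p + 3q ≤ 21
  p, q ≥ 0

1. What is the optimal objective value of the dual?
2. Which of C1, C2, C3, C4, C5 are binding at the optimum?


1. 41
2. C1, C5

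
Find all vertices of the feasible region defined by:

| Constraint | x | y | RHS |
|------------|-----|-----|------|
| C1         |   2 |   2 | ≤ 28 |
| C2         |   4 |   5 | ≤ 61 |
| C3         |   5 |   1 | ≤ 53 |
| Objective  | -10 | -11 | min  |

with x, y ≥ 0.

(0, 0), (10.6, 0), (9.75, 4.25), (9, 5), (0, 12.2)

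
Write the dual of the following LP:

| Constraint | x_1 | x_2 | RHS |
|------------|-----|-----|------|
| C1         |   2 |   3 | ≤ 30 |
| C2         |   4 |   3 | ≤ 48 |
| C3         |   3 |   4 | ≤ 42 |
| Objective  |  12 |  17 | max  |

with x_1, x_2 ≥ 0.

Primal max cᵀx s.t. Ax ≤ b, x ≥ 0  →  Dual min bᵀy s.t. Aᵀy ≥ c, y ≥ 0.

Minimize: z = 30y1 + 48y2 + 42y3

Subject to:
  2y1 + 4y2 + 3y3 ≥ 12
  3y1 + 3y2 + 4y3 ≥ 17
  y1, y2, y3 ≥ 0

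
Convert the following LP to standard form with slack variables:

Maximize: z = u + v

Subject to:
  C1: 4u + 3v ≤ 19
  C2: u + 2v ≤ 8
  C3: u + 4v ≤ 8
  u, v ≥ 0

max z = u + v

s.t.
  4u + 3v + s1 = 19
  u + 2v + s2 = 8
  u + 4v + s3 = 8
  u, v, s1, s2, s3 ≥ 0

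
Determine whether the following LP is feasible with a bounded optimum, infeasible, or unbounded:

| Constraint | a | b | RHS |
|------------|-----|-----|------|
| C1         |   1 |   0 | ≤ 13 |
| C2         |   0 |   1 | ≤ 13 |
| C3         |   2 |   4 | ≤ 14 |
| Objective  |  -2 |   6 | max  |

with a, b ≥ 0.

Feasible with a bounded optimal solution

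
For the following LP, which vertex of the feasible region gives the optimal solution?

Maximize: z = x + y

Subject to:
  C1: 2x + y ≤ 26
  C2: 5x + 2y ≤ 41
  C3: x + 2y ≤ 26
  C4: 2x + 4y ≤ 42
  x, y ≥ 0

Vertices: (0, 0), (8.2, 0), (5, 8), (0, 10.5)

Evaluate the objective at each vertex of the feasible region:
  z(0, 0) = 0
  z(8.2, 0) = 8.2
  z(5, 8) = 13  ←
  z(0, 10.5) = 10.5
The maximum is at x = 5, y = 8.

(5, 8)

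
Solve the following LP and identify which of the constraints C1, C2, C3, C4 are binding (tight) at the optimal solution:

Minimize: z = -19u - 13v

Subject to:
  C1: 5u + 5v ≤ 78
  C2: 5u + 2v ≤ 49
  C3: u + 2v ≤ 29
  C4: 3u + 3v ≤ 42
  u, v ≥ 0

At u = 7, v = 7, compute slack b - a·x for each constraint:
  C1: 78 − 70 = 8  (slack)
  C2: 49 − 49 = 0  (binding)
  C3: 29 − 21 = 8  (slack)
  C4: 42 − 42 = 0  (binding)

Optimal: u = 7, v = 7
Binding: C2, C4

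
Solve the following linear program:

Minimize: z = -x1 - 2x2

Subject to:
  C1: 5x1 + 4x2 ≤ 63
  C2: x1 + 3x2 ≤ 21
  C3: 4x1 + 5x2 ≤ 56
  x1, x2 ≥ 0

Evaluate the objective at each vertex of the feasible region:
  z(0, 0) = 0
  z(12.6, 0) = -12.6
  z(10.11, 3.111) = -16.33
  z(9, 4) = -17  ←
  z(0, 7) = -14
The minimum is at x1 = 9, x2 = 4.

x1 = 9, x2 = 4, z = -17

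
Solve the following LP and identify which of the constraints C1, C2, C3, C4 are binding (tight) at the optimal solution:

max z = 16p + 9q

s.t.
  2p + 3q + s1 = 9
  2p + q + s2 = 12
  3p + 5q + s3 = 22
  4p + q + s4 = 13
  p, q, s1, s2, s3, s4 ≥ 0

At p = 3, q = 1, compute slack b - a·x for each constraint:
  C1: 9 − 9 = 0  (binding)
  C2: 12 − 7 = 5  (slack)
  C3: 22 − 14 = 8  (slack)
  C4: 13 − 13 = 0  (binding)

Optimal: p = 3, q = 1
Binding: C1, C4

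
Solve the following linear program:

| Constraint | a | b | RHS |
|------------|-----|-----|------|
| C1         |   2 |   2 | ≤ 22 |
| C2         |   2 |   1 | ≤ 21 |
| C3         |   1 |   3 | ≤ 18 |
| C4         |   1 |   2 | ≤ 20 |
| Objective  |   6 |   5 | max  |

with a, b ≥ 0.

Evaluate the objective at each vertex of the feasible region:
  z(0, 0) = 0
  z(10.5, 0) = 63
  z(10, 1) = 65  ←
  z(7.5, 3.5) = 62.5
  z(0, 6) = 30
The maximum is at a = 10, b = 1.

a = 10, b = 1, z = 65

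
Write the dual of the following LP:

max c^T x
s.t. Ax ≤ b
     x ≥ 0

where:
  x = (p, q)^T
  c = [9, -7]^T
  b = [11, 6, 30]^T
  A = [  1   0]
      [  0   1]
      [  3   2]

Primal max cᵀx s.t. Ax ≤ b, x ≥ 0  →  Dual min bᵀy s.t. Aᵀy ≥ c, y ≥ 0.

Minimize: z = 11y1 + 6y2 + 30y3

Subject to:
  y1 + 3y3 ≥ 9
  y2 + 2y3 ≥ -7
  y1, y2, y3 ≥ 0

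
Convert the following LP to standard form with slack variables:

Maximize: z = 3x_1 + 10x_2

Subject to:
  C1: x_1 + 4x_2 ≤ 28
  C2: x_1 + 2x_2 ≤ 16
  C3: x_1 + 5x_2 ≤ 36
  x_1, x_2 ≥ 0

max z = 3x_1 + 10x_2

s.t.
  x_1 + 4x_2 + s1 = 28
  x_1 + 2x_2 + s2 = 16
  x_1 + 5x_2 + s3 = 36
  x_1, x_2, s1, s2, s3 ≥ 0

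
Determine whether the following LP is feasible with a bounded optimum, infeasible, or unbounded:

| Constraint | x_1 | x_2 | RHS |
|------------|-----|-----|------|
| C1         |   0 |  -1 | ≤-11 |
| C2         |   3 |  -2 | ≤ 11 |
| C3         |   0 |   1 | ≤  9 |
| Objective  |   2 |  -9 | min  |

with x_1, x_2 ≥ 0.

Infeasible (no feasible solution exists)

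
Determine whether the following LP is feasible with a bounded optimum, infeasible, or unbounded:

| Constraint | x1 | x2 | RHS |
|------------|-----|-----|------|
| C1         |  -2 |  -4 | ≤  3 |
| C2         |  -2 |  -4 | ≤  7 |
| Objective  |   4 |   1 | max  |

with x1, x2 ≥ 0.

Unbounded (objective can increase without bound)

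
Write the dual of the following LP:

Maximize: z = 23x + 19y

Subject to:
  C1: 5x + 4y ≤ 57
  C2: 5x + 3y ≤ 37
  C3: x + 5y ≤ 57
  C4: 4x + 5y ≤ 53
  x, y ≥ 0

Primal max cᵀx s.t. Ax ≤ b, x ≥ 0  →  Dual min bᵀy s.t. Aᵀy ≥ c, y ≥ 0.

Minimize: z = 57y1 + 37y2 + 57y3 + 53y4

Subject to:
  5y1 + 5y2 + y3 + 4y4 ≥ 23
  4y1 + 3y2 + 5y3 + 5y4 ≥ 19
  y1, y2, y3, y4 ≥ 0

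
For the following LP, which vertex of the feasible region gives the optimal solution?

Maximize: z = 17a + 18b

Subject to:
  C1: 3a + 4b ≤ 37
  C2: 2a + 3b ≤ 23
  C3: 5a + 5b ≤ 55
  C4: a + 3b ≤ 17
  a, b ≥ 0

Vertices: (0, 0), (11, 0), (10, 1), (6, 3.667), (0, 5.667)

Evaluate the objective at each vertex of the feasible region:
  z(0, 0) = 0
  z(11, 0) = 187
  z(10, 1) = 188  ←
  z(6, 3.667) = 168
  z(0, 5.667) = 102
The maximum is at a = 10, b = 1.

(10, 1)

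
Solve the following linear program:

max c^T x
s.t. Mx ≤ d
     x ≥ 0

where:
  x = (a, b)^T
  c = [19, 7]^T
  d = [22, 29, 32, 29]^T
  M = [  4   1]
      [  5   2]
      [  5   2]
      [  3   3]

Evaluate the objective at each vertex of the feasible region:
  z(0, 0) = 0
  z(5.5, 0) = 104.5
  z(5, 2) = 109  ←
  z(3.222, 6.444) = 106.3
  z(0, 9.667) = 67.67
The maximum is at a = 5, b = 2.

a = 5, b = 2, z = 109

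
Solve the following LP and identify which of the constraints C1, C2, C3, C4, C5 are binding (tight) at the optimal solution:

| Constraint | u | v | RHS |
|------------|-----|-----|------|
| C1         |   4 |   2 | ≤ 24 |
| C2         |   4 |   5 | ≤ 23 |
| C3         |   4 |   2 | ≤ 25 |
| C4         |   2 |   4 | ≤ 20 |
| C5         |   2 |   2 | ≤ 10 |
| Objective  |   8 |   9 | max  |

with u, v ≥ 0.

At u = 2, v = 3, compute slack b - a·x for each constraint:
  C1: 24 − 14 = 10  (slack)
  C2: 23 − 23 = 0  (binding)
  C3: 25 − 14 = 11  (slack)
  C4: 20 − 16 = 4  (slack)
  C5: 10 − 10 = 0  (binding)

Optimal: u = 2, v = 3
Binding: C2, C5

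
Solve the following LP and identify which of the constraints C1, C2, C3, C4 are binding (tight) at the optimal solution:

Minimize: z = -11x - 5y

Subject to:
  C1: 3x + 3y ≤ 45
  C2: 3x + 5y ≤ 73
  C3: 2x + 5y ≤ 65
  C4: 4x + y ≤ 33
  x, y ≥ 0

At x = 6, y = 9, compute slack b - a·x for each constraint:
  C1: 45 − 45 = 0  (binding)
  C2: 73 − 63 = 10  (slack)
  C3: 65 − 57 = 8  (slack)
  C4: 33 − 33 = 0  (binding)

Optimal: x = 6, y = 9
Binding: C1, C4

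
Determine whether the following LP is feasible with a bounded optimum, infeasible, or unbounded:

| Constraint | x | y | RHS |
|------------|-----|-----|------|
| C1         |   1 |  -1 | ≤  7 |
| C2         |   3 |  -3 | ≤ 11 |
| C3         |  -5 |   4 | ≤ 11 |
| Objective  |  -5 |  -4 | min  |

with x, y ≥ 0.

Unbounded (objective can decrease without bound)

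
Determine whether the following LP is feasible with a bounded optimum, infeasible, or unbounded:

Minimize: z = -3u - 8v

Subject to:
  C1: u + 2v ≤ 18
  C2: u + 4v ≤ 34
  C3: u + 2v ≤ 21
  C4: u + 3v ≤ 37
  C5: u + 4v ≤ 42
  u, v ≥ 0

Feasible with a bounded optimal solution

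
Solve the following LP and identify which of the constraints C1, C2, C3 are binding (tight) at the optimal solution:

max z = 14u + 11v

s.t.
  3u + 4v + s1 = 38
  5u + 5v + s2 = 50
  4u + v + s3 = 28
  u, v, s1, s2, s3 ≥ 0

At u = 6, v = 4, compute slack b - a·x for each constraint:
  C1: 38 − 34 = 4  (slack)
  C2: 50 − 50 = 0  (binding)
  C3: 28 − 28 = 0  (binding)

Optimal: u = 6, v = 4
Binding: C2, C3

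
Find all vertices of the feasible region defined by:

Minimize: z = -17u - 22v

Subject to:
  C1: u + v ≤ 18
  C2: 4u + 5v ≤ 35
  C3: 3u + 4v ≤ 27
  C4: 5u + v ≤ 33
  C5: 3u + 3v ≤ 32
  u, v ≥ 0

(0, 0), (6.6, 0), (6.19, 2.048), (5, 3), (0, 6.75)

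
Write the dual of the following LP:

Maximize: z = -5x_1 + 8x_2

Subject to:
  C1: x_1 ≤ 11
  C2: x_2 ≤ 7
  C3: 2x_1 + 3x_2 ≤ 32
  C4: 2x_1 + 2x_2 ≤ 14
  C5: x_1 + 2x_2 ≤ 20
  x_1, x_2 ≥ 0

Primal max cᵀx s.t. Ax ≤ b, x ≥ 0  →  Dual min bᵀy s.t. Aᵀy ≥ c, y ≥ 0.

Minimize: z = 11y1 + 7y2 + 32y3 + 14y4 + 20y5

Subject to:
  y1 + 2y3 + 2y4 + y5 ≥ -5
  y2 + 3y3 + 2y4 + 2y5 ≥ 8
  y1, y2, y3, y4, y5 ≥ 0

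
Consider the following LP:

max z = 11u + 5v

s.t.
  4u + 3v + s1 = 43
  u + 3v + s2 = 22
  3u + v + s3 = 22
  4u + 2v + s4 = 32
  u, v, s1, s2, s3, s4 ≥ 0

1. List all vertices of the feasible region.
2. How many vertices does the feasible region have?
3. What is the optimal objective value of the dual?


1. (0, 0), (7.333, 0), (6, 4), (5.2, 5.6), (0, 7.333)
2. 5
3. 86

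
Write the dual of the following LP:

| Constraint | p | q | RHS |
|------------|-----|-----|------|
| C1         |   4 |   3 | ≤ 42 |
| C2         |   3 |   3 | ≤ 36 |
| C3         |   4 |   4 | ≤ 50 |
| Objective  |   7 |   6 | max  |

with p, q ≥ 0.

Primal max cᵀx s.t. Ax ≤ b, x ≥ 0  →  Dual min bᵀy s.t. Aᵀy ≥ c, y ≥ 0.

Minimize: z = 42y1 + 36y2 + 50y3

Subject to:
  4y1 + 3y2 + 4y3 ≥ 7
  3y1 + 3y2 + 4y3 ≥ 6
  y1, y2, y3 ≥ 0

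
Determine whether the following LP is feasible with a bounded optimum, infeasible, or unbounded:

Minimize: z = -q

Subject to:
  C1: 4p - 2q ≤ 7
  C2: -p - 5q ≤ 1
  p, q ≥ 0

Unbounded (objective can decrease without bound)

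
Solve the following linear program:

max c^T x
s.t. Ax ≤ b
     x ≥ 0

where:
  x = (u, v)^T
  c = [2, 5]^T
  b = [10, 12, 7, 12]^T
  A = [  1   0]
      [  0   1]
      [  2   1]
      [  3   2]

Evaluate the objective at each vertex of the feasible region:
  z(0, 0) = 0
  z(3.5, 0) = 7
  z(2, 3) = 19
  z(0, 6) = 30  ←
The maximum is at u = 0, v = 6.

u = 0, v = 6, z = 30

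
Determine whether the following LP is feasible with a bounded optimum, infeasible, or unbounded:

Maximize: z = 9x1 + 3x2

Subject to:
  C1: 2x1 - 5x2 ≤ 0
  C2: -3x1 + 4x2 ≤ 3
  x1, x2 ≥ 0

Unbounded (objective can increase without bound)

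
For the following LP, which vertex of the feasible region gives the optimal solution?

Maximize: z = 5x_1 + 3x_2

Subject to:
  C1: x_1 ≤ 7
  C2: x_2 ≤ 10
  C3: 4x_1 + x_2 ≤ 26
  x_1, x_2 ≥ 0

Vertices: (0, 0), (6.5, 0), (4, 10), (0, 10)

Evaluate the objective at each vertex of the feasible region:
  z(0, 0) = 0
  z(6.5, 0) = 32.5
  z(4, 10) = 50  ←
  z(0, 10) = 30
The maximum is at x_1 = 4, x_2 = 10.

(4, 10)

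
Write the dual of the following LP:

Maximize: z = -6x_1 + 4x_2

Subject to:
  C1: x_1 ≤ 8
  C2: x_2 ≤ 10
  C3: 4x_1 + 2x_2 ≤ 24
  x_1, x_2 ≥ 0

Primal max cᵀx s.t. Ax ≤ b, x ≥ 0  →  Dual min bᵀy s.t. Aᵀy ≥ c, y ≥ 0.

Minimize: z = 8y1 + 10y2 + 24y3

Subject to:
  y1 + 4y3 ≥ -6
  y2 + 2y3 ≥ 4
  y1, y2, y3 ≥ 0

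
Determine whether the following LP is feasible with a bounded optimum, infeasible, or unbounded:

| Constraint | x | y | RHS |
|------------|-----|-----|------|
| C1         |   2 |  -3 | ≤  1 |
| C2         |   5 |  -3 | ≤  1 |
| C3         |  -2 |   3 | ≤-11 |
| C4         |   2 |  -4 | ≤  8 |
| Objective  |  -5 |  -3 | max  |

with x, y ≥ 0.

Infeasible (no feasible solution exists)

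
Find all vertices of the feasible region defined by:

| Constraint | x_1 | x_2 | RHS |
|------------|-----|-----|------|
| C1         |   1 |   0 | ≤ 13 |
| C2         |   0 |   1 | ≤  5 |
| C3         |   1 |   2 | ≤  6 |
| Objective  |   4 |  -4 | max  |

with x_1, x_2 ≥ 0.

(0, 0), (6, 0), (0, 3)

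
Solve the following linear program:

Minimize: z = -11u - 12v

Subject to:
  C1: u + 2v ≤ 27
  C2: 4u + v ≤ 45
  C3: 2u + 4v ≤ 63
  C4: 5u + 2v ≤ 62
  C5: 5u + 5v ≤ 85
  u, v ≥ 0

Evaluate the objective at each vertex of the feasible region:
  z(0, 0) = 0
  z(11.25, 0) = -123.8
  z(9.333, 7.667) = -194.7
  z(7, 10) = -197  ←
  z(0, 13.5) = -162
The minimum is at u = 7, v = 10.

u = 7, v = 10, z = -197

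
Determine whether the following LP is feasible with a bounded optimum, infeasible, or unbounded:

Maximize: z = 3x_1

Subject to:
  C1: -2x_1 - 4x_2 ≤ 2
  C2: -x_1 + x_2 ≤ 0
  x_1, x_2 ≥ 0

Unbounded (objective can increase without bound)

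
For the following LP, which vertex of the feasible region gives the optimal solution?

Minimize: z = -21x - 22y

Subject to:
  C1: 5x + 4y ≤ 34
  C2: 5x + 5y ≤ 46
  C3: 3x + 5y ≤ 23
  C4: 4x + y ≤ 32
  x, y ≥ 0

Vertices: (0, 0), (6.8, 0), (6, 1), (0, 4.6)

Evaluate the objective at each vertex of the feasible region:
  z(0, 0) = 0
  z(6.8, 0) = -142.8
  z(6, 1) = -148  ←
  z(0, 4.6) = -101.2
The minimum is at x = 6, y = 1.

(6, 1)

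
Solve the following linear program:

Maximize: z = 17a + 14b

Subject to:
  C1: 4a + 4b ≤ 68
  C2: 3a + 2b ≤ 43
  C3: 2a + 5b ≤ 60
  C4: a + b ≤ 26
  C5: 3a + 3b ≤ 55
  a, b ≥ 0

Evaluate the objective at each vertex of the feasible region:
  z(0, 0) = 0
  z(14.33, 0) = 243.7
  z(9, 8) = 265  ←
  z(8.333, 8.667) = 263
  z(0, 12) = 168
The maximum is at a = 9, b = 8.

a = 9, b = 8, z = 265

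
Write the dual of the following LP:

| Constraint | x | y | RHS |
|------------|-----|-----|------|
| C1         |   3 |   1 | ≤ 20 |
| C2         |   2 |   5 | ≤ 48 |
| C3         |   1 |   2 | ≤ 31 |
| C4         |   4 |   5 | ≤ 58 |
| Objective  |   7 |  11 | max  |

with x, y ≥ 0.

Primal max cᵀx s.t. Ax ≤ b, x ≥ 0  →  Dual min bᵀy s.t. Aᵀy ≥ c, y ≥ 0.

Minimize: z = 20y1 + 48y2 + 31y3 + 58y4

Subject to:
  3y1 + 2y2 + y3 + 4y4 ≥ 7
  y1 + 5y2 + 2y3 + 5y4 ≥ 11
  y1, y2, y3, y4 ≥ 0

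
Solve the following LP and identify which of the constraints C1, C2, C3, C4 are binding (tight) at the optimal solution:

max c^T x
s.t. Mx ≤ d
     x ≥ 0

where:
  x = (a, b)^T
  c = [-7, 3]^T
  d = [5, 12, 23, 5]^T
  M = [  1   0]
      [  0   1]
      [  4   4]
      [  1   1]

At a = 0, b = 5, compute slack b - a·x for each constraint:
  C1: 5 − 0 = 5  (slack)
  C2: 12 − 5 = 7  (slack)
  C3: 23 − 20 = 3  (slack)
  C4: 5 − 5 = 0  (binding)

Optimal: a = 0, b = 5
Binding: C4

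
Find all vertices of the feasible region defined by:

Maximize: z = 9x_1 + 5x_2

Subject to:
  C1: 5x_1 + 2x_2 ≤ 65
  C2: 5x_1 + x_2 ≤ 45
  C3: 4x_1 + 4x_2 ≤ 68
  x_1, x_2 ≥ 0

(0, 0), (9, 0), (7, 10), (0, 17)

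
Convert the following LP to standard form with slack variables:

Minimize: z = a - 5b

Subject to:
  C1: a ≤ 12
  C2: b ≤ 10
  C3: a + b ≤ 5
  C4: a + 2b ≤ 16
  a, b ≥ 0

min z = a - 5b

s.t.
  a + s1 = 12
  b + s2 = 10
  a + b + s3 = 5
  a + 2b + s4 = 16
  a, b, s1, s2, s3, s4 ≥ 0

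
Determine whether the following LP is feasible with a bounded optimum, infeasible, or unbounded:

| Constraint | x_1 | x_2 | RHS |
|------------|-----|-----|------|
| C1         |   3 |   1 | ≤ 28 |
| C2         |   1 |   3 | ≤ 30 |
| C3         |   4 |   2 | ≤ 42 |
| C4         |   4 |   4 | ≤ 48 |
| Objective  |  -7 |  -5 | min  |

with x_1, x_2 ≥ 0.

Feasible with a bounded optimal solution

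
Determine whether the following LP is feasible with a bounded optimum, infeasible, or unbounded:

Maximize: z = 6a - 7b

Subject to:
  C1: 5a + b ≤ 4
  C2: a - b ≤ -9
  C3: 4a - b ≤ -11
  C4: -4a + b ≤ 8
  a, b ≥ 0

Infeasible (no feasible solution exists)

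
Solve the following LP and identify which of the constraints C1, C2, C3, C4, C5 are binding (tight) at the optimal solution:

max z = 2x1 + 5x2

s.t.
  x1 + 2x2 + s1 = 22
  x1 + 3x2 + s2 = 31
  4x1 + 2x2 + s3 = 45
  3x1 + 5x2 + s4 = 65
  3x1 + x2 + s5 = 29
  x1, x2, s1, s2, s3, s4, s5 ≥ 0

At x1 = 4, x2 = 9, compute slack b - a·x for each constraint:
  C1: 22 − 22 = 0  (binding)
  C2: 31 − 31 = 0  (binding)
  C3: 45 − 34 = 11  (slack)
  C4: 65 − 57 = 8  (slack)
  C5: 29 − 21 = 8  (slack)

Optimal: x1 = 4, x2 = 9
Binding: C1, C2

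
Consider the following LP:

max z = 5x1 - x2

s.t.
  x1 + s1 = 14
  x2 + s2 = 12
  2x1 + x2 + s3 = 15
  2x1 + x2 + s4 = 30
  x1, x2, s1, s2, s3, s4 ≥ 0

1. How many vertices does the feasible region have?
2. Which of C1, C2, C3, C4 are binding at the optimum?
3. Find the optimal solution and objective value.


1. 4
2. C3
3. x1 = 7.5, x2 = 0, z = 37.5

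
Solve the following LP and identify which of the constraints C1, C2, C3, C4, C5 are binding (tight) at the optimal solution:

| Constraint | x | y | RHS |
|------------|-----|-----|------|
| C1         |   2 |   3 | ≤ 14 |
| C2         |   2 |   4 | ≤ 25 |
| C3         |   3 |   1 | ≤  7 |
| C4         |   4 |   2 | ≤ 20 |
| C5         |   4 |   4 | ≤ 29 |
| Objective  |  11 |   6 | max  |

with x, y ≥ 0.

At x = 1, y = 4, compute slack b - a·x for each constraint:
  C1: 14 − 14 = 0  (binding)
  C2: 25 − 18 = 7  (slack)
  C3: 7 − 7 = 0  (binding)
  C4: 20 − 12 = 8  (slack)
  C5: 29 − 20 = 9  (slack)

Optimal: x = 1, y = 4
Binding: C1, C3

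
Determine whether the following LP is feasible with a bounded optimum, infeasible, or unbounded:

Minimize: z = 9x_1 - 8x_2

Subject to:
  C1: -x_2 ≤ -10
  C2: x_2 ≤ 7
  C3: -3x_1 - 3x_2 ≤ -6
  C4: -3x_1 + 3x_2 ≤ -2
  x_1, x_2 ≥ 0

Infeasible (no feasible solution exists)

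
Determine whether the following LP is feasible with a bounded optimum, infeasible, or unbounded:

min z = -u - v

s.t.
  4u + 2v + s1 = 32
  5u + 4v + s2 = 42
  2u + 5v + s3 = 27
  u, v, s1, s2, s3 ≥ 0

Feasible with a bounded optimal solution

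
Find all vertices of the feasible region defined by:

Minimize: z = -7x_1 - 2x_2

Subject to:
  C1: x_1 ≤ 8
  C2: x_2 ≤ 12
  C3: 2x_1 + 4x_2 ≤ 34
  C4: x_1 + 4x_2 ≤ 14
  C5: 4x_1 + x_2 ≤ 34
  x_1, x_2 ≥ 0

(0, 0), (8, 0), (8, 1.5), (0, 3.5)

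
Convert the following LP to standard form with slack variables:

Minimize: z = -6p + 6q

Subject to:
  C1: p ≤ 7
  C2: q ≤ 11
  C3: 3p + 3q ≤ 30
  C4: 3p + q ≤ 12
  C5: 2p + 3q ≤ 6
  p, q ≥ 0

min z = -6p + 6q

s.t.
  p + s1 = 7
  q + s2 = 11
  3p + 3q + s3 = 30
  3p + q + s4 = 12
  2p + 3q + s5 = 6
  p, q, s1, s2, s3, s4, s5 ≥ 0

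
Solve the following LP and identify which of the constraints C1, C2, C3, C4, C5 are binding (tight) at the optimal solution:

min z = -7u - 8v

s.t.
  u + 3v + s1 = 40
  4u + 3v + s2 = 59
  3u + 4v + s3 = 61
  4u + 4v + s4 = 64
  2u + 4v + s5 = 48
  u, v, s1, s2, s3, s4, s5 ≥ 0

At u = 8, v = 8, compute slack b - a·x for each constraint:
  C1: 40 − 32 = 8  (slack)
  C2: 59 − 56 = 3  (slack)
  C3: 61 − 56 = 5  (slack)
  C4: 64 − 64 = 0  (binding)
  C5: 48 − 48 = 0  (binding)

Optimal: u = 8, v = 8
Binding: C4, C5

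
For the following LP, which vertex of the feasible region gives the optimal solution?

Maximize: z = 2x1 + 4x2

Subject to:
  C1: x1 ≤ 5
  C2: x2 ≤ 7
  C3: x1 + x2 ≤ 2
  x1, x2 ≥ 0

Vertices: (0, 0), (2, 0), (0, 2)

Evaluate the objective at each vertex of the feasible region:
  z(0, 0) = 0
  z(2, 0) = 4
  z(0, 2) = 8  ←
The maximum is at x1 = 0, x2 = 2.

(0, 2)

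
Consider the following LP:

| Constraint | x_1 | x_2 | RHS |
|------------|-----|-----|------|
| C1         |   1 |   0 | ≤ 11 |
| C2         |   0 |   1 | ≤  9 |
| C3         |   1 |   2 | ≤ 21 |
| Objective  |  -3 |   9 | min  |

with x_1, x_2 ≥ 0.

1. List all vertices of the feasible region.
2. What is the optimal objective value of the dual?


1. (0, 0), (11, 0), (11, 5), (3, 9), (0, 9)
2. -33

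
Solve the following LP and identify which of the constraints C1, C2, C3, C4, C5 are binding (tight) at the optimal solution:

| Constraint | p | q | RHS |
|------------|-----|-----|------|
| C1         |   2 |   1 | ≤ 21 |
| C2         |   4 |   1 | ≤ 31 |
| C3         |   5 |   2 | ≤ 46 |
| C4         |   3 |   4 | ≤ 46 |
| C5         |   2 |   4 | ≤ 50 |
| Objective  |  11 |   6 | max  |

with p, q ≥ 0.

At p = 6, q = 7, compute slack b - a·x for each constraint:
  C1: 21 − 19 = 2  (slack)
  C2: 31 − 31 = 0  (binding)
  C3: 46 − 44 = 2  (slack)
  C4: 46 − 46 = 0  (binding)
  C5: 50 − 40 = 10  (slack)

Optimal: p = 6, q = 7
Binding: C2, C4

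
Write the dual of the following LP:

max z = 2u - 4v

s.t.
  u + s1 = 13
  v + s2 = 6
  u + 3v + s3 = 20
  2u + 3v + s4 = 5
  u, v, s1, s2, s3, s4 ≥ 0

Primal max cᵀx s.t. Ax ≤ b, x ≥ 0  →  Dual min bᵀy s.t. Aᵀy ≥ c, y ≥ 0.

Minimize: z = 13y1 + 6y2 + 20y3 + 5y4

Subject to:
  y1 + y3 + 2y4 ≥ 2
  y2 + 3y3 + 3y4 ≥ -4
  y1, y2, y3, y4 ≥ 0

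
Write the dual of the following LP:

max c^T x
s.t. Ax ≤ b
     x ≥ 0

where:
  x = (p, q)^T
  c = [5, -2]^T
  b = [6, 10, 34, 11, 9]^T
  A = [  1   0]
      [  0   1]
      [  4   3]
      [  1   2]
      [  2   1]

Primal max cᵀx s.t. Ax ≤ b, x ≥ 0  →  Dual min bᵀy s.t. Aᵀy ≥ c, y ≥ 0.

Minimize: z = 6y1 + 10y2 + 34y3 + 11y4 + 9y5

Subject to:
  y1 + 4y3 + y4 + 2y5 ≥ 5
  y2 + 3y3 + 2y4 + y5 ≥ -2
  y1, y2, y3, y4, y5 ≥ 0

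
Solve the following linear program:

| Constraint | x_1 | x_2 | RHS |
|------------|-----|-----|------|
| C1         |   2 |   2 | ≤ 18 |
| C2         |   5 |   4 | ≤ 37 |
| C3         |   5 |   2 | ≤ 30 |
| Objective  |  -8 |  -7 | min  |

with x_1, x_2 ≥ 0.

Evaluate the objective at each vertex of the feasible region:
  z(0, 0) = 0
  z(6, 0) = -48
  z(4.6, 3.5) = -61.3
  z(1, 8) = -64  ←
  z(0, 9) = -63
The minimum is at x_1 = 1, x_2 = 8.

x_1 = 1, x_2 = 8, z = -64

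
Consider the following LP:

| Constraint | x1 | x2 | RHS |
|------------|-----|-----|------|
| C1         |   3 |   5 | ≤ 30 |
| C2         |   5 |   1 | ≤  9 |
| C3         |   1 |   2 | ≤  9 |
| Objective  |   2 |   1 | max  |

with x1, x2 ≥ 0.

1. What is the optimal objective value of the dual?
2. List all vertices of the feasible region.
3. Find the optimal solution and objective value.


1. 6
2. (0, 0), (1.8, 0), (1, 4), (0, 4.5)
3. x1 = 1, x2 = 4, z = 6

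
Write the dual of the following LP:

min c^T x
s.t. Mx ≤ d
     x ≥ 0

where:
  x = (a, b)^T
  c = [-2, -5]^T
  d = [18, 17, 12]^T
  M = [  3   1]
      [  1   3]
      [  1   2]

Primal min cᵀx s.t. Ax ≤ b, x ≥ 0  →  Dual max −bᵀy s.t. Aᵀy ≥ −c, y ≥ 0.

Maximize: z = -18y1 - 17y2 - 12y3

Subject to:
  3y1 + y2 + y3 ≥ 2
  y1 + 3y2 + 2y3 ≥ 5
  y1, y2, y3 ≥ 0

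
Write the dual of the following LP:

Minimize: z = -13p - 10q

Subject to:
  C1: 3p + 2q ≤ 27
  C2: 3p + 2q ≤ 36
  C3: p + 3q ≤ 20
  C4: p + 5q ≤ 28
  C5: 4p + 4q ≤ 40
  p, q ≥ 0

Primal min cᵀx s.t. Ax ≤ b, x ≥ 0  →  Dual max −bᵀy s.t. Aᵀy ≥ −c, y ≥ 0.

Maximize: z = -27y1 - 36y2 - 20y3 - 28y4 - 40y5

Subject to:
  3y1 + 3y2 + y3 + y4 + 4y5 ≥ 13
  2y1 + 2y2 + 3y3 + 5y4 + 4y5 ≥ 10
  y1, y2, y3, y4, y5 ≥ 0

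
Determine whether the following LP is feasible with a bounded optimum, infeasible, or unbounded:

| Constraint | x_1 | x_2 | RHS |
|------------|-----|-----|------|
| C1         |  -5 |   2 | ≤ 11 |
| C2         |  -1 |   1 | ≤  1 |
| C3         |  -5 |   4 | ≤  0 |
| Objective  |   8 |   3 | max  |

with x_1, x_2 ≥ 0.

Unbounded (objective can increase without bound)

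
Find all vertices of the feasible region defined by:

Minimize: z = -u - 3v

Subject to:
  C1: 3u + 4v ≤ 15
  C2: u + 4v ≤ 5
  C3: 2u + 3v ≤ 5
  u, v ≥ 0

(0, 0), (2.5, 0), (1, 1), (0, 1.25)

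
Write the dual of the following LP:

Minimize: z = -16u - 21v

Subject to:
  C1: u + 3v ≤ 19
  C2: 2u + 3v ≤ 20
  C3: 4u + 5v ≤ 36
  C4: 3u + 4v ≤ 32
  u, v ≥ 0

Primal min cᵀx s.t. Ax ≤ b, x ≥ 0  →  Dual max −bᵀy s.t. Aᵀy ≥ −c, y ≥ 0.

Maximize: z = -19y1 - 20y2 - 36y3 - 32y4

Subject to:
  y1 + 2y2 + 4y3 + 3y4 ≥ 16
  3y1 + 3y2 + 5y3 + 4y4 ≥ 21
  y1, y2, y3, y4 ≥ 0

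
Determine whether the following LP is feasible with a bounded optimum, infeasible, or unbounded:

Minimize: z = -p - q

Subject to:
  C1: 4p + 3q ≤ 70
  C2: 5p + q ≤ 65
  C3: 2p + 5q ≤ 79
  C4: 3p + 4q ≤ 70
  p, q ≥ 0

Feasible with a bounded optimal solution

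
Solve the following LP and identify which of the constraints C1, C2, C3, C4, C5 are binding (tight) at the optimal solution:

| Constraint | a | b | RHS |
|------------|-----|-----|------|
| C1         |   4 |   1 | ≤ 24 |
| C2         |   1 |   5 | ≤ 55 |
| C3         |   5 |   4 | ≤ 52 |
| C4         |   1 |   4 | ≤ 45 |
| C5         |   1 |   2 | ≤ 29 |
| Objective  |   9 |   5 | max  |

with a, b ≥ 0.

At a = 4, b = 8, compute slack b - a·x for each constraint:
  C1: 24 − 24 = 0  (binding)
  C2: 55 − 44 = 11  (slack)
  C3: 52 − 52 = 0  (binding)
  C4: 45 − 36 = 9  (slack)
  C5: 29 − 20 = 9  (slack)

Optimal: a = 4, b = 8
Binding: C1, C3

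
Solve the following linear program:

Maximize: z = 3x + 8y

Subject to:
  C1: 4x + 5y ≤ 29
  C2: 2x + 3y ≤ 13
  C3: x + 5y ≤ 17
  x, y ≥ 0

Evaluate the objective at each vertex of the feasible region:
  z(0, 0) = 0
  z(6.5, 0) = 19.5
  z(2, 3) = 30  ←
  z(0, 3.4) = 27.2
The maximum is at x = 2, y = 3.

x = 2, y = 3, z = 30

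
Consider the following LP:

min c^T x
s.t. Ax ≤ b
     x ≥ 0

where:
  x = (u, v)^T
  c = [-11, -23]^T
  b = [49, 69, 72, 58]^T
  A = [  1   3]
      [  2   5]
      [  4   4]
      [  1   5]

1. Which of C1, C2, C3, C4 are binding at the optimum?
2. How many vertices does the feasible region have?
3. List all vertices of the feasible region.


1. C3, C4
2. 4
3. (0, 0), (18, 0), (8, 10), (0, 11.6)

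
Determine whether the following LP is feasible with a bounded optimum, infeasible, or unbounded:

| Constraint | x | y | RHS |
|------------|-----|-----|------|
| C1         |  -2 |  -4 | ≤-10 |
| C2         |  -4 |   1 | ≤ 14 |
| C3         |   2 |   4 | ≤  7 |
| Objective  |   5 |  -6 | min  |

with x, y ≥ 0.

Infeasible (no feasible solution exists)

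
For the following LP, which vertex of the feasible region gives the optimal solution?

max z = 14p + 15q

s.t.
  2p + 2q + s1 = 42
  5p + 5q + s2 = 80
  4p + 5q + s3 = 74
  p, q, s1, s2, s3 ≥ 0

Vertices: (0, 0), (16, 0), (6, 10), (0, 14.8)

Evaluate the objective at each vertex of the feasible region:
  z(0, 0) = 0
  z(16, 0) = 224
  z(6, 10) = 234  ←
  z(0, 14.8) = 222
The maximum is at p = 6, q = 10.

(6, 10)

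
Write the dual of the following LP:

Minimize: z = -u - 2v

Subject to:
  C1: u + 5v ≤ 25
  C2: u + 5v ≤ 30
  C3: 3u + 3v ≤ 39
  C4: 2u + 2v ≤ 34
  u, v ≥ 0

Primal min cᵀx s.t. Ax ≤ b, x ≥ 0  →  Dual max −bᵀy s.t. Aᵀy ≥ −c, y ≥ 0.

Maximize: z = -25y1 - 30y2 - 39y3 - 34y4

Subject to:
  y1 + y2 + 3y3 + 2y4 ≥ 1
  5y1 + 5y2 + 3y3 + 2y4 ≥ 2
  y1, y2, y3, y4 ≥ 0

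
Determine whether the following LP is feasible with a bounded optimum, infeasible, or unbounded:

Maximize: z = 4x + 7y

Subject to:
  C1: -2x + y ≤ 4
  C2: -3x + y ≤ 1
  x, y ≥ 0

Unbounded (objective can increase without bound)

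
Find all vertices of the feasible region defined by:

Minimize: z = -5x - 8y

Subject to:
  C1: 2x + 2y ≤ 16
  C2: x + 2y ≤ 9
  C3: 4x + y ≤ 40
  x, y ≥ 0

(0, 0), (8, 0), (7, 1), (0, 4.5)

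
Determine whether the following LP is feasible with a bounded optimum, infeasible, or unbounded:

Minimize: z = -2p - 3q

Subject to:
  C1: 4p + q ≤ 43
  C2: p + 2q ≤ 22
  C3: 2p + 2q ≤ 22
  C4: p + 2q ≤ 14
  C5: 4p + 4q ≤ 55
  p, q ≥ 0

Feasible with a bounded optimal solution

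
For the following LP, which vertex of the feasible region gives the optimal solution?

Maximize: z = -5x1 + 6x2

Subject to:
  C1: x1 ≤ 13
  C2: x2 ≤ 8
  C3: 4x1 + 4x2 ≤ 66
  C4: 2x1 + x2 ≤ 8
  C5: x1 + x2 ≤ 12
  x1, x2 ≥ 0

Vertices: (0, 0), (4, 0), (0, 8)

Evaluate the objective at each vertex of the feasible region:
  z(0, 0) = 0
  z(4, 0) = -20
  z(0, 8) = 48  ←
The maximum is at x1 = 0, x2 = 8.

(0, 8)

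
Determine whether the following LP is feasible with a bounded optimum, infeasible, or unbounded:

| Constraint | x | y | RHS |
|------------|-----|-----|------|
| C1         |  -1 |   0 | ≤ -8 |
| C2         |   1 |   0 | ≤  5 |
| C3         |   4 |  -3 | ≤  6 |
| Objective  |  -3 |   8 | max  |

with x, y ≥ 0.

Infeasible (no feasible solution exists)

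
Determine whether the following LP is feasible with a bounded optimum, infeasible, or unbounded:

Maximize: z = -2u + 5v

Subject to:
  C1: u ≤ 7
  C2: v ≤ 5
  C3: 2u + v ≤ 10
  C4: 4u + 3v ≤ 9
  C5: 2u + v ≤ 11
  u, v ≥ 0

Feasible with a bounded optimal solution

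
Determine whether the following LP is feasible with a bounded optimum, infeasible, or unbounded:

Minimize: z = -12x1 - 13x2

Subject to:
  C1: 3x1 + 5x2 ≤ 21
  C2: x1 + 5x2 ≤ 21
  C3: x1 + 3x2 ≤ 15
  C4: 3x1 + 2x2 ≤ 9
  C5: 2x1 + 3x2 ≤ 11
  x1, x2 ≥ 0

Feasible with a bounded optimal solution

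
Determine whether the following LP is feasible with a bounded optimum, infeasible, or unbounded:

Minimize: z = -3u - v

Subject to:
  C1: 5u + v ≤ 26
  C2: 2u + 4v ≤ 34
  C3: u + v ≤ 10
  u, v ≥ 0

Feasible with a bounded optimal solution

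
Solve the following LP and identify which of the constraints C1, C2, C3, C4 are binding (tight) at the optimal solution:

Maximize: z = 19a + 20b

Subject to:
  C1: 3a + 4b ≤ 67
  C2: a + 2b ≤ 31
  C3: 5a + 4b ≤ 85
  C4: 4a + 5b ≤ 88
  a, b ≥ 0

At a = 9, b = 10, compute slack b - a·x for each constraint:
  C1: 67 − 67 = 0  (binding)
  C2: 31 − 29 = 2  (slack)
  C3: 85 − 85 = 0  (binding)
  C4: 88 − 86 = 2  (slack)

Optimal: a = 9, b = 10
Binding: C1, C3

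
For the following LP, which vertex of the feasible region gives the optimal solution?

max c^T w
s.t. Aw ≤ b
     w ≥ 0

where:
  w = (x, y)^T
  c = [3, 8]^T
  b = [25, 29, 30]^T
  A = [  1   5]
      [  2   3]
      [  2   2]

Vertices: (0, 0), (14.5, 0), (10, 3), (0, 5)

Evaluate the objective at each vertex of the feasible region:
  z(0, 0) = 0
  z(14.5, 0) = 43.5
  z(10, 3) = 54  ←
  z(0, 5) = 40
The maximum is at x = 10, y = 3.

(10, 3)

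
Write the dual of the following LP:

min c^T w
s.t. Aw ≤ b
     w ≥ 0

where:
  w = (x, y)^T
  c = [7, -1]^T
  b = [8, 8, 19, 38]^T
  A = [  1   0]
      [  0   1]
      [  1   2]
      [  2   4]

Primal min cᵀx s.t. Ax ≤ b, x ≥ 0  →  Dual max −bᵀy s.t. Aᵀy ≥ −c, y ≥ 0.

Maximize: z = -8y1 - 8y2 - 19y3 - 38y4

Subject to:
  y1 + y3 + 2y4 ≥ -7
  y2 + 2y3 + 4y4 ≥ 1
  y1, y2, y3, y4 ≥ 0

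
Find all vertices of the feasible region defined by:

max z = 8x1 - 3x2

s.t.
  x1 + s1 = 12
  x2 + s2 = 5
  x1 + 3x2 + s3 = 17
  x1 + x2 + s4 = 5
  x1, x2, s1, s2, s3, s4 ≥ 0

(0, 0), (5, 0), (0, 5)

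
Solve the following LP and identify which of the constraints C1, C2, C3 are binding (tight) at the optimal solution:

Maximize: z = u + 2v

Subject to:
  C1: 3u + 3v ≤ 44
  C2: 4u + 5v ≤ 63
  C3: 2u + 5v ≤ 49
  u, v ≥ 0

At u = 7, v = 7, compute slack b - a·x for each constraint:
  C1: 44 − 42 = 2  (slack)
  C2: 63 − 63 = 0  (binding)
  C3: 49 − 49 = 0  (binding)

Optimal: u = 7, v = 7
Binding: C2, C3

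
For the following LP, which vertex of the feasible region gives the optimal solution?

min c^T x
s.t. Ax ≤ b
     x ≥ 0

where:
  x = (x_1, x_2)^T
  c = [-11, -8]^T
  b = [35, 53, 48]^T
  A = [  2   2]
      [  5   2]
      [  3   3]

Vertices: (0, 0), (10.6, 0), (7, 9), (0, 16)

Evaluate the objective at each vertex of the feasible region:
  z(0, 0) = 0
  z(10.6, 0) = -116.6
  z(7, 9) = -149  ←
  z(0, 16) = -128
The minimum is at x_1 = 7, x_2 = 9.

(7, 9)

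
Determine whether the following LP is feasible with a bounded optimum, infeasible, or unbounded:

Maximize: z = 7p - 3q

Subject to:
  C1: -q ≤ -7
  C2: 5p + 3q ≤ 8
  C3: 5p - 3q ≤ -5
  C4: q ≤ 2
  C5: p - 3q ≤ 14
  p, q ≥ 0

Infeasible (no feasible solution exists)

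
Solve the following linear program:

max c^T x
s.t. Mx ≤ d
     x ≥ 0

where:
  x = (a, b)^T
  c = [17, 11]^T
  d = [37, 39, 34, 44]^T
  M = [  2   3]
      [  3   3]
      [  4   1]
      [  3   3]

Evaluate the objective at each vertex of the feasible region:
  z(0, 0) = 0
  z(8.5, 0) = 144.5
  z(7, 6) = 185  ←
  z(2, 11) = 155
  z(0, 12.33) = 135.7
The maximum is at a = 7, b = 6.

a = 7, b = 6, z = 185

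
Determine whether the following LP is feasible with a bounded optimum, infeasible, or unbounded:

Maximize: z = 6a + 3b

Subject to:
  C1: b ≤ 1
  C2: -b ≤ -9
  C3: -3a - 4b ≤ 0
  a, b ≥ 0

Infeasible (no feasible solution exists)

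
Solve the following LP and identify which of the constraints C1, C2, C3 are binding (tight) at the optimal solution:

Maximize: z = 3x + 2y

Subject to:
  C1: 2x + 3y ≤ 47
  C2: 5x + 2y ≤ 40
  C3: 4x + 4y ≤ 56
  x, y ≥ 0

At x = 4, y = 10, compute slack b - a·x for each constraint:
  C1: 47 − 38 = 9  (slack)
  C2: 40 − 40 = 0  (binding)
  C3: 56 − 56 = 0  (binding)

Optimal: x = 4, y = 10
Binding: C2, C3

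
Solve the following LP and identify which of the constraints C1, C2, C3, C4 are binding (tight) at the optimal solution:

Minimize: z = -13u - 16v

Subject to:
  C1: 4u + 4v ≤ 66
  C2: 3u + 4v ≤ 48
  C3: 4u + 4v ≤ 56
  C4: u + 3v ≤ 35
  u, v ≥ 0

At u = 8, v = 6, compute slack b - a·x for each constraint:
  C1: 66 − 56 = 10  (slack)
  C2: 48 − 48 = 0  (binding)
  C3: 56 − 56 = 0  (binding)
  C4: 35 − 26 = 9  (slack)

Optimal: u = 8, v = 6
Binding: C2, C3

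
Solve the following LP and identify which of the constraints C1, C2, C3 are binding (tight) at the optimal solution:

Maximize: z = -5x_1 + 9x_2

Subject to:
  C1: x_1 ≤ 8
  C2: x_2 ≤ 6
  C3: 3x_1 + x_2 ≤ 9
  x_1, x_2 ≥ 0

At x_1 = 0, x_2 = 6, compute slack b - a·x for each constraint:
  C1: 8 − 0 = 8  (slack)
  C2: 6 − 6 = 0  (binding)
  C3: 9 − 6 = 3  (slack)

Optimal: x_1 = 0, x_2 = 6
Binding: C2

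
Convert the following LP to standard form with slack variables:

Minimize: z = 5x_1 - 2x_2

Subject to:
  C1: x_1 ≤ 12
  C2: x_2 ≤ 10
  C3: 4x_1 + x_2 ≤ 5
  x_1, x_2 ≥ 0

min z = 5x_1 - 2x_2

s.t.
  x_1 + s1 = 12
  x_2 + s2 = 10
  4x_1 + x_2 + s3 = 5
  x_1, x_2, s1, s2, s3 ≥ 0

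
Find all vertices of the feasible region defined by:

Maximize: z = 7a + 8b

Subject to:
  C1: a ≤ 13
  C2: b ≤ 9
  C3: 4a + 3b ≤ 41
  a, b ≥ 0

(0, 0), (10.25, 0), (3.5, 9), (0, 9)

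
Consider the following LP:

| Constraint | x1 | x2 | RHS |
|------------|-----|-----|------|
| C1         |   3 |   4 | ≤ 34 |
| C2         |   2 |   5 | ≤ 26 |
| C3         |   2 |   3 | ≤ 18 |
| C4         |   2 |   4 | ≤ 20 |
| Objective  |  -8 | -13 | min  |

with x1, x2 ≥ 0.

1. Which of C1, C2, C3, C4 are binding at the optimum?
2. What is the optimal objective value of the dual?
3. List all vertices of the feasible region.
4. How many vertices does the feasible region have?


1. C3, C4
2. -74
3. (0, 0), (9, 0), (6, 2), (0, 5)
4. 4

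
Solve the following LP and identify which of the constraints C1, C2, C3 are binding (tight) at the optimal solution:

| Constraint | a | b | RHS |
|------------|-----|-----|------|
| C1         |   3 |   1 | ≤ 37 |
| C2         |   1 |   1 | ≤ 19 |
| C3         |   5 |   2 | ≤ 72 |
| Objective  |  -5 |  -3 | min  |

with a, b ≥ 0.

At a = 9, b = 10, compute slack b - a·x for each constraint:
  C1: 37 − 37 = 0  (binding)
  C2: 19 − 19 = 0  (binding)
  C3: 72 − 65 = 7  (slack)

Optimal: a = 9, b = 10
Binding: C1, C2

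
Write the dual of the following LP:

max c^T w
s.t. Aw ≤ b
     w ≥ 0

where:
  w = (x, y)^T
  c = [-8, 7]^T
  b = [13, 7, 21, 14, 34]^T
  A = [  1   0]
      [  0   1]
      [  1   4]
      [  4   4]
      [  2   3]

Primal max cᵀx s.t. Ax ≤ b, x ≥ 0  →  Dual min bᵀy s.t. Aᵀy ≥ c, y ≥ 0.

Minimize: z = 13y1 + 7y2 + 21y3 + 14y4 + 34y5

Subject to:
  y1 + y3 + 4y4 + 2y5 ≥ -8
  y2 + 4y3 + 4y4 + 3y5 ≥ 7
  y1, y2, y3, y4, y5 ≥ 0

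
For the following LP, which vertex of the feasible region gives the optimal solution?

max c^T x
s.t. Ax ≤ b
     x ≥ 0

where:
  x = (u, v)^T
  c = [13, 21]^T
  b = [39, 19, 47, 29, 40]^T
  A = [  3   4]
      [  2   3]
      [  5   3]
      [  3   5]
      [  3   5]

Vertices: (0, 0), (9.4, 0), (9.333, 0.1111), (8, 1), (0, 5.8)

Evaluate the objective at each vertex of the feasible region:
  z(0, 0) = 0
  z(9.4, 0) = 122.2
  z(9.333, 0.1111) = 123.7
  z(8, 1) = 125  ←
  z(0, 5.8) = 121.8
The maximum is at u = 8, v = 1.

(8, 1)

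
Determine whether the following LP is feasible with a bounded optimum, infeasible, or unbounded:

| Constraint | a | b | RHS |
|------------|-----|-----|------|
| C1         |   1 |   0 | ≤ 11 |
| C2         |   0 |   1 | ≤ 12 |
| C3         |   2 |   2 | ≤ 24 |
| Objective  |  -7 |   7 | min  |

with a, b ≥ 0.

Feasible with a bounded optimal solution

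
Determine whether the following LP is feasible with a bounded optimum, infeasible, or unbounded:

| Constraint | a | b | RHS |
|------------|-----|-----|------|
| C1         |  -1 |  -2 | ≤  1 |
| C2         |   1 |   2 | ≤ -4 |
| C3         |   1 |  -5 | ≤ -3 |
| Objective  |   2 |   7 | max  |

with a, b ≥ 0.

Infeasible (no feasible solution exists)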